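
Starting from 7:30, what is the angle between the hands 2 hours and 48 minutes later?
First find the time 2 hours and 48 minutes after 7:30.
Total minutes: 7 x 60 + 30 + 2 x 60 + 48 = 618.
618 mod 720 = 618 minutes = 10:18.
Now compute the angle at 10:18:
Hour hand: 10 x 30 + 18 x 0.5 = 309 degrees
Minute hand: 18 x 6 = 108 degrees
Difference: |309 - 108| = 201 degrees
Smaller angle: 360 - 201 = 159 degrees

Final answer: 159 degrees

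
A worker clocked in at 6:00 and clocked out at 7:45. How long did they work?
From 6:00 to 7:45:
(7 x 60 + 45) - (6 x 60 + 0) = 465 - 360 = 105 minutes
= 1 hour and 45 minutes

Final answer: 1 hour and 45 minutes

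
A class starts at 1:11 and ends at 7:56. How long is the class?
From 1:11 to 7:56:
(7 x 60 + 56) - (1 x 60 + 11) = 476 - 71 = 405 minutes
= 6 hours and 45 minutes

Final answer: 6 hours and 45 minutes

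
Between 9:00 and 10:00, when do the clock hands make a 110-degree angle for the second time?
At t minutes past 9:00, the hour hand is at 30 x 9 + 0.5t degrees and the minute hand is at 6t degrees.
The smaller angle between them is 110 degrees when |30H - 5.5t| = 110 or |30H - 5.5t| = 250.
With H = 9, solve 30 x 9 - 5.5t = +/- target for each target:
  t = (30 x 9 - 110) / 5.5 = 29.09
  t = (30 x 9 + 110) / 5.5 = 69.09 (outside (0, 60))
  t = (30 x 9 - 250) / 5.5 = 3.64
  t = (30 x 9 + 250) / 5.5 = 94.55 (outside (0, 60))
Valid solutions in (0, 60): {3.64, 29.09} minutes.
The second occurrence is t = 29.09 minutes.
The hands form a 110-degree angle at 29.09 minutes past 9:00.

Final answer: 29.09 minutes past 9:00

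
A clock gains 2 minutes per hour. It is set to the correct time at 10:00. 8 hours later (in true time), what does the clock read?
For every 60 true minutes, the faulty clock advances 60 + 2 = 62 minutes.
True elapsed: 8 hours = 480 minutes.
Faulty clock advances: 480 x 62/60 = 496 minutes (drift: 16 minutes ahead).
Shown time: 10:00 + 496 minutes = 6:16.

Final answer: 6:16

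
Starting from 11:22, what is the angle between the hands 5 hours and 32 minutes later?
First find the time 5 hours and 32 minutes after 11:22.
Total minutes: 11 x 60 + 22 + 5 x 60 + 32 = 1014.
1014 mod 720 = 294 minutes = 4:54.
Now compute the angle at 4:54:
Hour hand: 4 x 30 + 54 x 0.5 = 147 degrees
Minute hand: 54 x 6 = 324 degrees
Difference: |147 - 324| = 177 degrees
The angle is 177 degrees

Final answer: 177 degrees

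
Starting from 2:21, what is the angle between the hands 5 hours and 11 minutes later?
First find the time 5 hours and 11 minutes after 2:21.
Total minutes: 2 x 60 + 21 + 5 x 60 + 11 = 452.
452 mod 720 = 452 minutes = 7:32.
Now compute the angle at 7:32:
Hour hand: 7 x 30 + 32 x 0.5 = 226 degrees
Minute hand: 32 x 6 = 192 degrees
Difference: |226 - 192| = 34 degrees
The angle is 34 degrees

Final answer: 34 degrees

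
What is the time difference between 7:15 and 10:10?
From 7:15 to 10:10:
(10 x 60 + 10) - (7 x 60 + 15) = 610 - 435 = 175 minutes
= 2 hours and 55 minutes

Final answer: 2 hours and 55 minutes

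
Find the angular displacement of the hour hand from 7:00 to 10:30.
The hour hand moves 0.5 degrees per minute.
Time elapsed: 10:30 - 7:00 = 210 minutes
Angular displacement: 210 x 0.5 = 105 degrees

Final answer: 105 degrees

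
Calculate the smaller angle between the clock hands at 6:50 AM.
Hour hand position: 6 x 30 + 50 x 0.5 = 205 degrees
Minute hand position: 50 x 6 = 300 degrees
Difference: |205 - 300| = 95 degrees
The angle between the hands is 95 degrees

Final answer: 95 degrees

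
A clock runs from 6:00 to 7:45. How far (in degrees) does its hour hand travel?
The hour hand moves 0.5 degrees per minute.
Time elapsed: 7:45 - 6:00 = 105 minutes
Angular displacement: 105 x 0.5 = 52.5 degrees

Final answer: 52.5 degrees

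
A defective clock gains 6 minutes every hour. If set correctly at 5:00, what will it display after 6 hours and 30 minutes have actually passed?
For every 60 true minutes, the faulty clock advances 60 + 6 = 66 minutes.
True elapsed: 6 hours and 30 minutes = 390 minutes.
Faulty clock advances: 390 x 66/60 = 429 minutes (drift: 39 minutes ahead).
Shown time: 5:00 + 429 minutes = 12:09.

Final answer: 12:09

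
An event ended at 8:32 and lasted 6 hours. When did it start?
Starting time: 8:32 = 512 total minutes past 12:00
Subtracting: 6 hours = 360 minutes
512 - 360 = 152 minutes
= 2 hours and 32 minutes past 12:00 = 2:32

Final answer: 2:32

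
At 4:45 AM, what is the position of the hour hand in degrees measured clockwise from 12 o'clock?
The hour hand moves 30 degrees per hour and 0.5 degrees per minute.
At 4:45: (4) x 30 + 45 x 0.5 = 120 + 22.5 = 142.5 degrees

Final answer: 142.5 degrees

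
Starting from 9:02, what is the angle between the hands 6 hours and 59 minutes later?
First find the time 6 hours and 59 minutes after 9:02.
Total minutes: 9 x 60 + 2 + 6 x 60 + 59 = 961.
961 mod 720 = 241 minutes = 4:01.
Now compute the angle at 4:01:
Hour hand: 4 x 30 + 1 x 0.5 = 120.5 degrees
Minute hand: 1 x 6 = 6 degrees
Difference: |120.5 - 6| = 114.5 degrees
The angle is 114.5 degrees

Final answer: 114.5 degrees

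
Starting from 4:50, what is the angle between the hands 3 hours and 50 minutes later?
First find the time 3 hours and 50 minutes after 4:50.
Total minutes: 4 x 60 + 50 + 3 x 60 + 50 = 520.
520 mod 720 = 520 minutes = 8:40.
Now compute the angle at 8:40:
Hour hand: 8 x 30 + 40 x 0.5 = 260 degrees
Minute hand: 40 x 6 = 240 degrees
Difference: |260 - 240| = 20 degrees
The angle is 20 degrees

Final answer: 20 degrees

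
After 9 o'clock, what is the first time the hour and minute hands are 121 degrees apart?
At t minutes past 9:00, the hour hand is at 30 x 9 + 0.5t degrees and the minute hand is at 6t degrees.
The smaller angle between them is 121 degrees when |30H - 5.5t| = 121 or |30H - 5.5t| = 239.
With H = 9, solve 30 x 9 - 5.5t = +/- target for each target:
  t = (30 x 9 - 121) / 5.5 = 27.09
  t = (30 x 9 + 121) / 5.5 = 71.09 (outside (0, 60))
  t = (30 x 9 - 239) / 5.5 = 5.64
  t = (30 x 9 + 239) / 5.5 = 92.55 (outside (0, 60))
Valid solutions in (0, 60): {5.64, 27.09} minutes.
The first occurrence is t = 5.64 minutes.
The hands form a 121-degree angle at 5.64 minutes past 9:00.

Final answer: 5.64 minutes past 9:00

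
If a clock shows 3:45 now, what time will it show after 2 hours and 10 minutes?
Starting time: 3:45
Adding 10 minutes to 45 minutes: 45 + 10 = 55 minutes
Adding 2 hours: 3 + 2 = 5
Final time: 5:55

Final answer: 5:55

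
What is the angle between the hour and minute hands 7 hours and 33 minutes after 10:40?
First find the time 7 hours and 33 minutes after 10:40.
Total minutes: 10 x 60 + 40 + 7 x 60 + 33 = 1093.
1093 mod 720 = 373 minutes = 6:13.
Now compute the angle at 6:13:
Hour hand: 6 x 30 + 13 x 0.5 = 186.5 degrees
Minute hand: 13 x 6 = 78 degrees
Difference: |186.5 - 78| = 108.5 degrees
The angle is 108.5 degrees

Final answer: 108.5 degrees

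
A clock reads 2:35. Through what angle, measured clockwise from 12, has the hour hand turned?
The hour hand moves 30 degrees per hour and 0.5 degrees per minute.
At 2:35: (2) x 30 + 35 x 0.5 = 60 + 17.5 = 77.5 degrees

Final answer: 77.5 degrees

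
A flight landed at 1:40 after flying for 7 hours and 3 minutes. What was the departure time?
Starting time: 1:40 = 100 total minutes past 12:00
Subtracting: 7 hours and 3 minutes = 423 minutes
100 - 423 = -323 (negative, add 12 hours = 720) = 397 minutes
= 6 hours and 37 minutes past 12:00 = 6:37

Final answer: 6:37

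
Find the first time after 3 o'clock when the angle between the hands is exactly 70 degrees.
At t minutes past 3:00, the hour hand is at 30 x 3 + 0.5t degrees and the minute hand is at 6t degrees.
The smaller angle between them is 70 degrees when |30H - 5.5t| = 70 or |30H - 5.5t| = 290.
With H = 3, solve 30 x 3 - 5.5t = +/- target for each target:
  t = (30 x 3 - 70) / 5.5 = 3.64
  t = (30 x 3 + 70) / 5.5 = 29.09
  t = (30 x 3 - 290) / 5.5 = -36.36 (outside (0, 60))
  t = (30 x 3 + 290) / 5.5 = 69.09 (outside (0, 60))
Valid solutions in (0, 60): {3.64, 29.09} minutes.
The first occurrence is t = 3.64 minutes.
The hands form a 70-degree angle at 3.64 minutes past 3:00.

Final answer: 3.64 minutes past 3:00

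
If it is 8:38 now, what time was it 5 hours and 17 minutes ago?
Starting time: 8:38 = 518 total minutes past 12:00
Subtracting: 5 hours and 17 minutes = 317 minutes
518 - 317 = 201 minutes
= 3 hours and 21 minutes past 12:00 = 3:21

Final answer: 3:21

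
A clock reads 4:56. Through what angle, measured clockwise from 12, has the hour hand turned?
The hour hand moves 30 degrees per hour and 0.5 degrees per minute.
At 4:56: (4) x 30 + 56 x 0.5 = 120 + 28 = 148 degrees

Final answer: 148 degrees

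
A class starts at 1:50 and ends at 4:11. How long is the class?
From 1:50 to 4:11:
(4 x 60 + 11) - (1 x 60 + 50) = 251 - 110 = 141 minutes
= 2 hours and 21 minutes

Final answer: 2 hours and 21 minutes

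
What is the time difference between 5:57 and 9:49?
From 5:57 to 9:49:
(9 x 60 + 49) - (5 x 60 + 57) = 589 - 357 = 232 minutes
= 3 hours and 52 minutes

Final answer: 3 hours and 52 minutes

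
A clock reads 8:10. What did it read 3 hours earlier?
Starting time: 8:10 = 490 total minutes past 12:00
Subtracting: 3 hours = 180 minutes
490 - 180 = 310 minutes
= 5 hours and 10 minutes past 12:00 = 5:10

Final answer: 5:10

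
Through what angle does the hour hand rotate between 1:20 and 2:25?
The hour hand moves 0.5 degrees per minute.
Time elapsed: 2:25 - 1:20 = 65 minutes
Angular displacement: 65 x 0.5 = 32.5 degrees

Final answer: 32.5 degrees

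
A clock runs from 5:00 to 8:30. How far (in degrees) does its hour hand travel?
The hour hand moves 0.5 degrees per minute.
Time elapsed: 8:30 - 5:00 = 210 minutes
Angular displacement: 210 x 0.5 = 105 degrees

Final answer: 105 degrees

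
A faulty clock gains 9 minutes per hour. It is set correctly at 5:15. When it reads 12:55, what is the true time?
For every 60 true minutes, the faulty clock advances 69 minutes, so 1 faulty-clock minute corresponds to 60/69 true minutes.
From 5:15 to 12:55 on the faulty dial is 460 minutes.
True elapsed: 460 x 60/69 = 400 minutes = 6 hours and 40 minutes.
True time: 5:15 + 6 hours and 40 minutes = 11:55.

Final answer: 11:55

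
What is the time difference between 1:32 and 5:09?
From 1:32 to 5:09:
(5 x 60 + 9) - (1 x 60 + 32) = 309 - 92 = 217 minutes
= 3 hours and 37 minutes

Final answer: 3 hours and 37 minutes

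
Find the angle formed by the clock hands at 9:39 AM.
Hour hand position: 9 x 30 + 39 x 0.5 = 289.5 degrees
Minute hand position: 39 x 6 = 234 degrees
Difference: |289.5 - 234| = 55.5 degrees
The angle between the hands is 55.5 degrees

Final answer: 55.5 degrees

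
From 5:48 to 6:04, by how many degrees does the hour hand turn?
The hour hand moves 0.5 degrees per minute.
Time elapsed: 6:04 - 5:48 = 16 minutes
Angular displacement: 16 x 0.5 = 8 degrees

Final answer: 8 degrees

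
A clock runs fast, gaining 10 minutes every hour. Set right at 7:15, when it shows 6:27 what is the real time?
For every 60 true minutes, the faulty clock advances 70 minutes, so 1 faulty-clock minute corresponds to 60/70 true minutes.
From 7:15 to 6:27 on the faulty dial is 672 minutes.
True elapsed: 672 x 60/70 = 576 minutes = 9 hours and 36 minutes.
True time: 7:15 + 9 hours and 36 minutes = 4:51.

Final answer: 4:51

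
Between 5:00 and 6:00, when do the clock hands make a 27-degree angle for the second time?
At t minutes past 5:00, the hour hand is at 30 x 5 + 0.5t degrees and the minute hand is at 6t degrees.
The smaller angle between them is 27 degrees when |30H - 5.5t| = 27 or |30H - 5.5t| = 333.
With H = 5, solve 30 x 5 - 5.5t = +/- target for each target:
  t = (30 x 5 - 27) / 5.5 = 22.36
  t = (30 x 5 + 27) / 5.5 = 32.18
  t = (30 x 5 - 333) / 5.5 = -33.27 (outside (0, 60))
  t = (30 x 5 + 333) / 5.5 = 87.82 (outside (0, 60))
Valid solutions in (0, 60): {22.36, 32.18} minutes.
The second occurrence is t = 32.18 minutes.
The hands form a 27-degree angle at 32.18 minutes past 5:00.

Final answer: 32.18 minutes past 5:00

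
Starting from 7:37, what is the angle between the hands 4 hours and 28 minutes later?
First find the time 4 hours and 28 minutes after 7:37.
Total minutes: 7 x 60 + 37 + 4 x 60 + 28 = 725.
725 mod 720 = 5 minutes = 12:05.
Now compute the angle at 12:05:
Hour hand: 0 x 30 + 5 x 0.5 = 2.5 degrees
Minute hand: 5 x 6 = 30 degrees
Difference: |2.5 - 30| = 27.5 degrees
The angle is 27.5 degrees

Final answer: 27.5 degrees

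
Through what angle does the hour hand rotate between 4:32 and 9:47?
The hour hand moves 0.5 degrees per minute.
Time elapsed: 9:47 - 4:32 = 315 minutes
Angular displacement: 315 x 0.5 = 157.5 degrees

Final answer: 157.5 degrees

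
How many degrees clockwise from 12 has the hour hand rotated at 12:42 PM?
The hour hand moves 30 degrees per hour and 0.5 degrees per minute.
At 12:42: (0) x 30 + 42 x 0.5 = 0 + 21 = 21 degrees

Final answer: 21 degrees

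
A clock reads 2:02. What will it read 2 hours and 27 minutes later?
Starting time: 2:02
Adding 27 minutes to 2 minutes: 2 + 27 = 29 minutes
Adding 2 hours: 2 + 2 = 4
Final time: 4:29

Final answer: 4:29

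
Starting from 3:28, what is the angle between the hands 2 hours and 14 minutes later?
First find the time 2 hours and 14 minutes after 3:28.
Total minutes: 3 x 60 + 28 + 2 x 60 + 14 = 342.
342 mod 720 = 342 minutes = 5:42.
Now compute the angle at 5:42:
Hour hand: 5 x 30 + 42 x 0.5 = 171 degrees
Minute hand: 42 x 6 = 252 degrees
Difference: |171 - 252| = 81 degrees
The angle is 81 degrees

Final answer: 81 degrees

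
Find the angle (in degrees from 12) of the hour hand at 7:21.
The hour hand moves 30 degrees per hour and 0.5 degrees per minute.
At 7:21: (7) x 30 + 21 x 0.5 = 210 + 10.5 = 220.5 degrees

Final answer: 220.5 degrees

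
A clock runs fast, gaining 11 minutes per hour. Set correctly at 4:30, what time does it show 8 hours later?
For every 60 true minutes, the faulty clock advances 60 + 11 = 71 minutes.
True elapsed: 8 hours = 480 minutes.
Faulty clock advances: 480 x 71/60 = 568 minutes (drift: 88 minutes ahead).
Shown time: 4:30 + 568 minutes = 1:58.

Final answer: 1:58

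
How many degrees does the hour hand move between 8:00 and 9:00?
The hour hand moves 0.5 degrees per minute.
Time elapsed: 9:00 - 8:00 = 60 minutes
Angular displacement: 60 x 0.5 = 30 degrees

Final answer: 30 degrees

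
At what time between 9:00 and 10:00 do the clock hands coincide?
The minute hand gains 5.5 degrees per minute on the hour hand.
At 9:00, the hour hand is at 270 degrees and the minute hand is at 0 degrees.
The gap is 270 degrees. Time to close: 270/5.5 = 60 x 9/11 = 49.09 minutes.
The hands overlap at 49.09 minutes past 9:00.

Final answer: 49.09 minutes past 9:00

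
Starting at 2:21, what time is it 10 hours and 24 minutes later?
Starting time: 2:21
Adding 24 minutes to 21 minutes: 21 + 24 = 45 minutes
Adding 10 hours: 2 + 10 = 12
Final time: 12:45

Final answer: 12:45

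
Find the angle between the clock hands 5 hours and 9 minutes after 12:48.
First find the time 5 hours and 9 minutes after 12:48.
Total minutes: 12 x 60 + 48 + 5 x 60 + 9 = 1077.
1077 mod 720 = 357 minutes = 5:57.
Now compute the angle at 5:57:
Hour hand: 5 x 30 + 57 x 0.5 = 178.5 degrees
Minute hand: 57 x 6 = 342 degrees
Difference: |178.5 - 342| = 163.5 degrees
The angle is 163.5 degrees

Final answer: 163.5 degrees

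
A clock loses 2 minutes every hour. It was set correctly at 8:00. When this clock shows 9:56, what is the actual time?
For every 60 true minutes, the faulty clock advances 58 minutes, so 1 faulty-clock minute corresponds to 60/58 true minutes.
From 8:00 to 9:56 on the faulty dial is 116 minutes.
True elapsed: 116 x 60/58 = 120 minutes = 2 hours.
True time: 8:00 + 2 hours = 10:00.

Final answer: 10:00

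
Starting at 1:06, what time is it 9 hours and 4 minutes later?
Starting time: 1:06
Adding 4 minutes to 6 minutes: 6 + 4 = 10 minutes
Adding 9 hours: 1 + 9 = 10
Final time: 10:10

Final answer: 10:10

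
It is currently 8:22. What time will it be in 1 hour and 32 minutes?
Starting time: 8:22
Adding 32 minutes to 22 minutes: 22 + 32 = 54 minutes
Adding 1 hour: 8 + 1 = 9
Final time: 9:54

Final answer: 9:54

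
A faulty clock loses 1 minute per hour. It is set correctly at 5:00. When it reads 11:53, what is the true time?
For every 60 true minutes, the faulty clock advances 59 minutes, so 1 faulty-clock minute corresponds to 60/59 true minutes.
From 5:00 to 11:53 on the faulty dial is 413 minutes.
True elapsed: 413 x 60/59 = 420 minutes = 7 hours.
True time: 5:00 + 7 hours = 12:00.

Final answer: 12:00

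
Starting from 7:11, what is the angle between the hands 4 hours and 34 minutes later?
First find the time 4 hours and 34 minutes after 7:11.
Total minutes: 7 x 60 + 11 + 4 x 60 + 34 = 705.
705 mod 720 = 705 minutes = 11:45.
Now compute the angle at 11:45:
Hour hand: 11 x 30 + 45 x 0.5 = 352.5 degrees
Minute hand: 45 x 6 = 270 degrees
Difference: |352.5 - 270| = 82.5 degrees
The angle is 82.5 degrees

Final answer: 82.5 degrees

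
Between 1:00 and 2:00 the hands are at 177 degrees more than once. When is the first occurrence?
At t minutes past 1:00, the hour hand is at 30 x 1 + 0.5t degrees and the minute hand is at 6t degrees.
The smaller angle between them is 177 degrees when |30H - 5.5t| = 177 or |30H - 5.5t| = 183.
With H = 1, solve 30 x 1 - 5.5t = +/- target for each target:
  t = (30 x 1 - 177) / 5.5 = -26.73 (outside (0, 60))
  t = (30 x 1 + 177) / 5.5 = 37.64
  t = (30 x 1 - 183) / 5.5 = -27.82 (outside (0, 60))
  t = (30 x 1 + 183) / 5.5 = 38.73
Valid solutions in (0, 60): {37.64, 38.73} minutes.
The first occurrence is t = 37.64 minutes.
The hands form a 177-degree angle at 37.64 minutes past 1:00.

Final answer: 37.64 minutes past 1:00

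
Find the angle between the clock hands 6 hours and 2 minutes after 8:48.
First find the time 6 hours and 2 minutes after 8:48.
Total minutes: 8 x 60 + 48 + 6 x 60 + 2 = 890.
890 mod 720 = 170 minutes = 2:50.
Now compute the angle at 2:50:
Hour hand: 2 x 30 + 50 x 0.5 = 85 degrees
Minute hand: 50 x 6 = 300 degrees
Difference: |85 - 300| = 215 degrees
Smaller angle: 360 - 215 = 145 degrees

Final answer: 145 degrees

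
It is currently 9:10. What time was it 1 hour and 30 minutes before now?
Starting time: 9:10 = 550 total minutes past 12:00
Subtracting: 1 hour and 30 minutes = 90 minutes
550 - 90 = 460 minutes
= 7 hours and 40 minutes past 12:00 = 7:40

Final answer: 7:40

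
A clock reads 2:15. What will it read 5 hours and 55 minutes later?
Starting time: 2:15
Adding 55 minutes to 15 minutes: 15 + 55 = 70 minutes = 1 hour and 10 minutes
Adding 5 hours: 2 + 5 + 1 (carry) = 8
Final time: 8:10

Final answer: 8:10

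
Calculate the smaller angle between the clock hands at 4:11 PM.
Hour hand position: 4 x 30 + 11 x 0.5 = 125.5 degrees
Minute hand position: 11 x 6 = 66 degrees
Difference: |125.5 - 66| = 59.5 degrees
The angle between the hands is 59.5 degrees

Final answer: 59.5 degrees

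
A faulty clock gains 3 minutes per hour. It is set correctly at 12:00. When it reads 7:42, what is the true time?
For every 60 true minutes, the faulty clock advances 63 minutes, so 1 faulty-clock minute corresponds to 60/63 true minutes.
From 12:00 to 7:42 on the faulty dial is 462 minutes.
True elapsed: 462 x 60/63 = 440 minutes = 7 hours and 20 minutes.
True time: 12:00 + 7 hours and 20 minutes = 7:20.

Final answer: 7:20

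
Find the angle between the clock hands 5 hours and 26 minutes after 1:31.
First find the time 5 hours and 26 minutes after 1:31.
Total minutes: 1 x 60 + 31 + 5 x 60 + 26 = 417.
417 mod 720 = 417 minutes = 6:57.
Now compute the angle at 6:57:
Hour hand: 6 x 30 + 57 x 0.5 = 208.5 degrees
Minute hand: 57 x 6 = 342 degrees
Difference: |208.5 - 342| = 133.5 degrees
The angle is 133.5 degrees

Final answer: 133.5 degrees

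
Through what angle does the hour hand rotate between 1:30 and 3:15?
The hour hand moves 0.5 degrees per minute.
Time elapsed: 3:15 - 1:30 = 105 minutes
Angular displacement: 105 x 0.5 = 52.5 degrees

Final answer: 52.5 degrees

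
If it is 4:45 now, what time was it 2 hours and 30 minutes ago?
Starting time: 4:45 = 285 total minutes past 12:00
Subtracting: 2 hours and 30 minutes = 150 minutes
285 - 150 = 135 minutes
= 2 hours and 15 minutes past 12:00 = 2:15

Final answer: 2:15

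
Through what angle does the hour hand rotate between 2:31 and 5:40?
The hour hand moves 0.5 degrees per minute.
Time elapsed: 5:40 - 2:31 = 189 minutes
Angular displacement: 189 x 0.5 = 94.5 degrees

Final answer: 94.5 degrees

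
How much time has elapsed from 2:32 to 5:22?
From 2:32 to 5:22:
(5 x 60 + 22) - (2 x 60 + 32) = 322 - 152 = 170 minutes
= 2 hours and 50 minutes

Final answer: 2 hours and 50 minutes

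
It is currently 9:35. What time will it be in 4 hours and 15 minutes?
Starting time: 9:35
Adding 15 minutes to 35 minutes: 35 + 15 = 50 minutes
Adding 4 hours: 9 + 4 = 13 - 12 = 1
Final time: 1:50

Final answer: 1:50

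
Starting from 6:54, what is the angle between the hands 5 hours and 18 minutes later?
First find the time 5 hours and 18 minutes after 6:54.
Total minutes: 6 x 60 + 54 + 5 x 60 + 18 = 732.
732 mod 720 = 12 minutes = 12:12.
Now compute the angle at 12:12:
Hour hand: 0 x 30 + 12 x 0.5 = 6 degrees
Minute hand: 12 x 6 = 72 degrees
Difference: |6 - 72| = 66 degrees
The angle is 66 degrees

Final answer: 66 degrees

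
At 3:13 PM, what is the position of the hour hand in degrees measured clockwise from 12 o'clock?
The hour hand moves 30 degrees per hour and 0.5 degrees per minute.
At 3:13: (3) x 30 + 13 x 0.5 = 90 + 6.5 = 96.5 degrees

Final answer: 96.5 degrees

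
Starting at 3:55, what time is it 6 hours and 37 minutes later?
Starting time: 3:55
Adding 37 minutes to 55 minutes: 55 + 37 = 92 minutes = 1 hour and 32 minutes
Adding 6 hours: 3 + 6 + 1 (carry) = 10
Final time: 10:32

Final answer: 10:32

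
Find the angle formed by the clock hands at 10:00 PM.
Hour hand position: 10 x 30 + 0 x 0.5 = 300 degrees
Minute hand position: 0 x 6 = 0 degrees
Difference: |300 - 0| = 300 degrees
Since 300 > 180, the smaller angle is 360 - 300 = 60 degrees

Final answer: 60 degrees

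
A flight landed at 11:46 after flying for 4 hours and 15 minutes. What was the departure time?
Starting time: 11:46 = 706 total minutes past 12:00
Subtracting: 4 hours and 15 minutes = 255 minutes
706 - 255 = 451 minutes
= 7 hours and 31 minutes past 12:00 = 7:31

Final answer: 7:31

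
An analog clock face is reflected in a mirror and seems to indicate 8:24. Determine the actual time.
Reflection across the vertical (12-6) axis maps a hand at angle A degrees to (360 - A) degrees, which sends a reading of T minutes past 12:00 to (720 - T) minutes past 12:00.
Mirror reads 8:24 = 504 minutes past 12:00.
Actual time: (720 - 504) mod 720 = 216 minutes = 3:36.

Final answer: 3:36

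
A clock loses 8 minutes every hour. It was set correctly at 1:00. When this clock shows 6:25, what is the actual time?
For every 60 true minutes, the faulty clock advances 52 minutes, so 1 faulty-clock minute corresponds to 60/52 true minutes.
From 1:00 to 6:25 on the faulty dial is 325 minutes.
True elapsed: 325 x 60/52 = 375 minutes = 6 hours and 15 minutes.
True time: 1:00 + 6 hours and 15 minutes = 7:15.

Final answer: 7:15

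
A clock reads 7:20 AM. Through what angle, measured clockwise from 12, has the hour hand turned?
The hour hand moves 30 degrees per hour and 0.5 degrees per minute.
At 7:20: (7) x 30 + 20 x 0.5 = 210 + 10 = 220 degrees

Final answer: 220 degrees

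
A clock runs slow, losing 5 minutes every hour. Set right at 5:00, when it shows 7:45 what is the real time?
For every 60 true minutes, the faulty clock advances 55 minutes, so 1 faulty-clock minute corresponds to 60/55 true minutes.
From 5:00 to 7:45 on the faulty dial is 165 minutes.
True elapsed: 165 x 60/55 = 180 minutes = 3 hours.
True time: 5:00 + 3 hours = 8:00.

Final answer: 8:00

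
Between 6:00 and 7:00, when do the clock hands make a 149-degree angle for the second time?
At t minutes past 6:00, the hour hand is at 30 x 6 + 0.5t degrees and the minute hand is at 6t degrees.
The smaller angle between them is 149 degrees when |30H - 5.5t| = 149 or |30H - 5.5t| = 211.
With H = 6, solve 30 x 6 - 5.5t = +/- target for each target:
  t = (30 x 6 - 149) / 5.5 = 5.64
  t = (30 x 6 + 149) / 5.5 = 59.82
  t = (30 x 6 - 211) / 5.5 = -5.64 (outside (0, 60))
  t = (30 x 6 + 211) / 5.5 = 71.09 (outside (0, 60))
Valid solutions in (0, 60): {5.64, 59.82} minutes.
The second occurrence is t = 59.82 minutes.
The hands form a 149-degree angle at 59.82 minutes past 6:00.

Final answer: 59.82 minutes past 6:00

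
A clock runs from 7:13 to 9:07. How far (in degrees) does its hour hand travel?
The hour hand moves 0.5 degrees per minute.
Time elapsed: 9:07 - 7:13 = 114 minutes
Angular displacement: 114 x 0.5 = 57 degrees

Final answer: 57 degrees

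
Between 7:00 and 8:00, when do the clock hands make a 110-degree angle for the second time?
At t minutes past 7:00, the hour hand is at 30 x 7 + 0.5t degrees and the minute hand is at 6t degrees.
The smaller angle between them is 110 degrees when |30H - 5.5t| = 110 or |30H - 5.5t| = 250.
With H = 7, solve 30 x 7 - 5.5t = +/- target for each target:
  t = (30 x 7 - 110) / 5.5 = 18.18
  t = (30 x 7 + 110) / 5.5 = 58.18
  t = (30 x 7 - 250) / 5.5 = -7.27 (outside (0, 60))
  t = (30 x 7 + 250) / 5.5 = 83.64 (outside (0, 60))
Valid solutions in (0, 60): {18.18, 58.18} minutes.
The second occurrence is t = 58.18 minutes.
The hands form a 110-degree angle at 58.18 minutes past 7:00.

Final answer: 58.18 minutes past 7:00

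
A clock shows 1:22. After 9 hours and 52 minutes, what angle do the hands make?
First find the time 9 hours and 52 minutes after 1:22.
Total minutes: 1 x 60 + 22 + 9 x 60 + 52 = 674.
674 mod 720 = 674 minutes = 11:14.
Now compute the angle at 11:14:
Hour hand: 11 x 30 + 14 x 0.5 = 337 degrees
Minute hand: 14 x 6 = 84 degrees
Difference: |337 - 84| = 253 degrees
Smaller angle: 360 - 253 = 107 degrees

Final answer: 107 degrees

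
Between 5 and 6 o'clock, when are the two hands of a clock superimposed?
The minute hand gains 5.5 degrees per minute on the hour hand.
At 5:00, the hour hand is at 150 degrees and the minute hand is at 0 degrees.
The gap is 150 degrees. Time to close: 150/5.5 = 60 x 5/11 = 27.27 minutes.
The hands overlap at 27.27 minutes past 5:00.

Final answer: 27.27 minutes past 5:00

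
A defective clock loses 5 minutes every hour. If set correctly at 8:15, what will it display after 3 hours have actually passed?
For every 60 true minutes, the faulty clock advances 60 - 5 = 55 minutes.
True elapsed: 3 hours = 180 minutes.
Faulty clock advances: 180 x 55/60 = 165 minutes (drift: 15 minutes behind).
Shown time: 8:15 + 165 minutes = 11:00.

Final answer: 11:00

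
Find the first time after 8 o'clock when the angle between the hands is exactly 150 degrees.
At t minutes past 8:00, the hour hand is at 30 x 8 + 0.5t degrees and the minute hand is at 6t degrees.
The smaller angle between them is 150 degrees when |30H - 5.5t| = 150 or |30H - 5.5t| = 210.
With H = 8, solve 30 x 8 - 5.5t = +/- target for each target:
  t = (30 x 8 - 150) / 5.5 = 16.36
  t = (30 x 8 + 150) / 5.5 = 70.91 (outside (0, 60))
  t = (30 x 8 - 210) / 5.5 = 5.45
  t = (30 x 8 + 210) / 5.5 = 81.82 (outside (0, 60))
Valid solutions in (0, 60): {5.45, 16.36} minutes.
The first occurrence is t = 5.45 minutes.
The hands form a 150-degree angle at 5.45 minutes past 8:00.

Final answer: 5.45 minutes past 8:00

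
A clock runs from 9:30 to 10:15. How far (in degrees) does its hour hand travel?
The hour hand moves 0.5 degrees per minute.
Time elapsed: 10:15 - 9:30 = 45 minutes
Angular displacement: 45 x 0.5 = 22.5 degrees

Final answer: 22.5 degrees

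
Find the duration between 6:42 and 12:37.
From 6:42 to 12:37:
(12 x 60 + 37) - (6 x 60 + 42) = 757 - 402 = 355 minutes
= 5 hours and 55 minutes

Final answer: 5 hours and 55 minutes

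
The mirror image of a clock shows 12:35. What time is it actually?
Reflection across the vertical (12-6) axis maps a hand at angle A degrees to (360 - A) degrees, which sends a reading of T minutes past 12:00 to (720 - T) minutes past 12:00.
Mirror reads 12:35 = 35 minutes past 12:00.
Actual time: (720 - 35) mod 720 = 685 minutes = 11:25.

Final answer: 11:25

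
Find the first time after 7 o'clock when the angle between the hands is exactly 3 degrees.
At t minutes past 7:00, the hour hand is at 30 x 7 + 0.5t degrees and the minute hand is at 6t degrees.
The smaller angle between them is 3 degrees when |30H - 5.5t| = 3 or |30H - 5.5t| = 357.
With H = 7, solve 30 x 7 - 5.5t = +/- target for each target:
  t = (30 x 7 - 3) / 5.5 = 37.64
  t = (30 x 7 + 3) / 5.5 = 38.73
  t = (30 x 7 - 357) / 5.5 = -26.73 (outside (0, 60))
  t = (30 x 7 + 357) / 5.5 = 103.09 (outside (0, 60))
Valid solutions in (0, 60): {37.64, 38.73} minutes.
The first occurrence is t = 37.64 minutes.
The hands form a 3-degree angle at 37.64 minutes past 7:00.

Final answer: 37.64 minutes past 7:00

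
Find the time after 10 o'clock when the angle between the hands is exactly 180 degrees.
For hands to be 180 degrees apart: |30H - 5.5t| = 180
With H = 10: t = (30 x 10 + 180)/5.5 = 87.27 or t = (30 x 10 - 180)/5.5 = 21.82
First valid solution (0 < t < 60): t = 21.82 minutes
The hands are opposite at 21.82 minutes past 10:00.

Final answer: 21.82 minutes past 10:00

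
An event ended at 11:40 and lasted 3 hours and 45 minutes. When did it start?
Starting time: 11:40 = 700 total minutes past 12:00
Subtracting: 3 hours and 45 minutes = 225 minutes
700 - 225 = 475 minutes
= 7 hours and 55 minutes past 12:00 = 7:55

Final answer: 7:55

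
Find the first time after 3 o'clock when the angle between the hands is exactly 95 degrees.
At t minutes past 3:00, the hour hand is at 30 x 3 + 0.5t degrees and the minute hand is at 6t degrees.
The smaller angle between them is 95 degrees when |30H - 5.5t| = 95 or |30H - 5.5t| = 265.
With H = 3, solve 30 x 3 - 5.5t = +/- target for each target:
  t = (30 x 3 - 95) / 5.5 = -0.91 (outside (0, 60))
  t = (30 x 3 + 95) / 5.5 = 33.64
  t = (30 x 3 - 265) / 5.5 = -31.82 (outside (0, 60))
  t = (30 x 3 + 265) / 5.5 = 64.55 (outside (0, 60))
Valid solutions in (0, 60): {33.64} minutes.
The first occurrence is t = 33.64 minutes.
The hands form a 95-degree angle at 33.64 minutes past 3:00.

Final answer: 33.64 minutes past 3:00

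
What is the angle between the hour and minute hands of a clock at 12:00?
Hour hand position: 0 x 30 + 0 x 0.5 = 0 degrees
Minute hand position: 0 x 6 = 0 degrees
Difference: |0 - 0| = 0 degrees
The angle between the hands is 0 degrees

Final answer: 0 degrees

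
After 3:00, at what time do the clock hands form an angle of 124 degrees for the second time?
At t minutes past 3:00, the hour hand is at 30 x 3 + 0.5t degrees and the minute hand is at 6t degrees.
The smaller angle between them is 124 degrees when |30H - 5.5t| = 124 or |30H - 5.5t| = 236.
With H = 3, solve 30 x 3 - 5.5t = +/- target for each target:
  t = (30 x 3 - 124) / 5.5 = -6.18 (outside (0, 60))
  t = (30 x 3 + 124) / 5.5 = 38.91
  t = (30 x 3 - 236) / 5.5 = -26.55 (outside (0, 60))
  t = (30 x 3 + 236) / 5.5 = 59.27
Valid solutions in (0, 60): {38.91, 59.27} minutes.
The second occurrence is t = 59.27 minutes.
The hands form a 124-degree angle at 59.27 minutes past 3:00.

Final answer: 59.27 minutes past 3:00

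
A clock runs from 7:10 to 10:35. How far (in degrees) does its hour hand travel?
The hour hand moves 0.5 degrees per minute.
Time elapsed: 10:35 - 7:10 = 205 minutes
Angular displacement: 205 x 0.5 = 102.5 degrees

Final answer: 102.5 degrees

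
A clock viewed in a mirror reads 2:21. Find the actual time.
Reflection across the vertical (12-6) axis maps a hand at angle A degrees to (360 - A) degrees, which sends a reading of T minutes past 12:00 to (720 - T) minutes past 12:00.
Mirror reads 2:21 = 141 minutes past 12:00.
Actual time: (720 - 141) mod 720 = 579 minutes = 9:39.

Final answer: 9:39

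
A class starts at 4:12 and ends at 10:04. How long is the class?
From 4:12 to 10:04:
(10 x 60 + 4) - (4 x 60 + 12) = 604 - 252 = 352 minutes
= 5 hours and 52 minutes

Final answer: 5 hours and 52 minutes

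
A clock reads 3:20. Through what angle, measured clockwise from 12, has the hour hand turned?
The hour hand moves 30 degrees per hour and 0.5 degrees per minute.
At 3:20: (3) x 30 + 20 x 0.5 = 90 + 10 = 100 degrees

Final answer: 100 degrees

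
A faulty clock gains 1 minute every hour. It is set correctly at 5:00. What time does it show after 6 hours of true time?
For every 60 true minutes, the faulty clock advances 60 + 1 = 61 minutes.
True elapsed: 6 hours = 360 minutes.
Faulty clock advances: 360 x 61/60 = 366 minutes (drift: 6 minutes ahead).
Shown time: 5:00 + 366 minutes = 11:06.

Final answer: 11:06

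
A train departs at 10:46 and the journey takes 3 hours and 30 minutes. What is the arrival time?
Starting time: 10:46
Adding 30 minutes to 46 minutes: 46 + 30 = 76 minutes = 1 hour and 16 minutes
Adding 3 hours: 10 + 3 + 1 (carry) = 14 - 12 = 2
Final time: 2:16

Final answer: 2:16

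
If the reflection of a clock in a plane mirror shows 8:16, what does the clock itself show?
Reflection across the vertical (12-6) axis maps a hand at angle A degrees to (360 - A) degrees, which sends a reading of T minutes past 12:00 to (720 - T) minutes past 12:00.
Mirror reads 8:16 = 496 minutes past 12:00.
Actual time: (720 - 496) mod 720 = 224 minutes = 3:44.

Final answer: 3:44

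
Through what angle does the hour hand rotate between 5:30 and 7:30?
The hour hand moves 0.5 degrees per minute.
Time elapsed: 7:30 - 5:30 = 120 minutes
Angular displacement: 120 x 0.5 = 60 degrees

Final answer: 60 degrees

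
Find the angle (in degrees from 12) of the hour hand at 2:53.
The hour hand moves 30 degrees per hour and 0.5 degrees per minute.
At 2:53: (2) x 30 + 53 x 0.5 = 60 + 26.5 = 86.5 degrees

Final answer: 86.5 degrees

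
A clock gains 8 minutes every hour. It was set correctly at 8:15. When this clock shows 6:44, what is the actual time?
For every 60 true minutes, the faulty clock advances 68 minutes, so 1 faulty-clock minute corresponds to 60/68 true minutes.
From 8:15 to 6:44 on the faulty dial is 629 minutes.
True elapsed: 629 x 60/68 = 555 minutes = 9 hours and 15 minutes.
True time: 8:15 + 9 hours and 15 minutes = 5:30.

Final answer: 5:30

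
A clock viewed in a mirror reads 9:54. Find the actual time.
Reflection across the vertical (12-6) axis maps a hand at angle A degrees to (360 - A) degrees, which sends a reading of T minutes past 12:00 to (720 - T) minutes past 12:00.
Mirror reads 9:54 = 594 minutes past 12:00.
Actual time: (720 - 594) mod 720 = 126 minutes = 2:06.

Final answer: 2:06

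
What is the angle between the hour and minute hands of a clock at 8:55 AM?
Hour hand position: 8 x 30 + 55 x 0.5 = 267.5 degrees
Minute hand position: 55 x 6 = 330 degrees
Difference: |267.5 - 330| = 62.5 degrees
The angle between the hands is 62.5 degrees

Final answer: 62.5 degrees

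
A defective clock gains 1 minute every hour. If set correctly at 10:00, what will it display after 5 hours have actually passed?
For every 60 true minutes, the faulty clock advances 60 + 1 = 61 minutes.
True elapsed: 5 hours = 300 minutes.
Faulty clock advances: 300 x 61/60 = 305 minutes (drift: 5 minutes ahead).
Shown time: 10:00 + 305 minutes = 3:05.

Final answer: 3:05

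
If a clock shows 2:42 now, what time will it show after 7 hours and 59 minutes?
Starting time: 2:42
Adding 59 minutes to 42 minutes: 42 + 59 = 101 minutes = 1 hour and 41 minutes
Adding 7 hours: 2 + 7 + 1 (carry) = 10
Final time: 10:41

Final answer: 10:41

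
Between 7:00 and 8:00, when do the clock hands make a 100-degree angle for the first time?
At t minutes past 7:00, the hour hand is at 30 x 7 + 0.5t degrees and the minute hand is at 6t degrees.
The smaller angle between them is 100 degrees when |30H - 5.5t| = 100 or |30H - 5.5t| = 260.
With H = 7, solve 30 x 7 - 5.5t = +/- target for each target:
  t = (30 x 7 - 100) / 5.5 = 20
  t = (30 x 7 + 100) / 5.5 = 56.36
  t = (30 x 7 - 260) / 5.5 = -9.09 (outside (0, 60))
  t = (30 x 7 + 260) / 5.5 = 85.45 (outside (0, 60))
Valid solutions in (0, 60): {20, 56.36} minutes.
The first occurrence is t = 20 minutes.
The hands form a 100-degree angle at 20 minutes past 7:00.

Final answer: 20 minutes past 7:00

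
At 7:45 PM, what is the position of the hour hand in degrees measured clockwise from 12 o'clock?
The hour hand moves 30 degrees per hour and 0.5 degrees per minute.
At 7:45: (7) x 30 + 45 x 0.5 = 210 + 22.5 = 232.5 degrees

Final answer: 232.5 degrees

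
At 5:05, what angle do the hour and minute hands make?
Hour hand position: 5 x 30 + 5 x 0.5 = 152.5 degrees
Minute hand position: 5 x 6 = 30 degrees
Difference: |152.5 - 30| = 122.5 degrees
The angle between the hands is 122.5 degrees

Final answer: 122.5 degrees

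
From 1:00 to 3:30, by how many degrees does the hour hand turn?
The hour hand moves 0.5 degrees per minute.
Time elapsed: 3:30 - 1:00 = 150 minutes
Angular displacement: 150 x 0.5 = 75 degrees

Final answer: 75 degrees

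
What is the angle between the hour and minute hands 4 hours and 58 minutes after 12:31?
First find the time 4 hours and 58 minutes after 12:31.
Total minutes: 12 x 60 + 31 + 4 x 60 + 58 = 1049.
1049 mod 720 = 329 minutes = 5:29.
Now compute the angle at 5:29:
Hour hand: 5 x 30 + 29 x 0.5 = 164.5 degrees
Minute hand: 29 x 6 = 174 degrees
Difference: |164.5 - 174| = 9.5 degrees
The angle is 9.5 degrees

Final answer: 9.5 degrees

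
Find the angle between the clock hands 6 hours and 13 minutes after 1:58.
First find the time 6 hours and 13 minutes after 1:58.
Total minutes: 1 x 60 + 58 + 6 x 60 + 13 = 491.
491 mod 720 = 491 minutes = 8:11.
Now compute the angle at 8:11:
Hour hand: 8 x 30 + 11 x 0.5 = 245.5 degrees
Minute hand: 11 x 6 = 66 degrees
Difference: |245.5 - 66| = 179.5 degrees
The angle is 179.5 degrees

Final answer: 179.5 degrees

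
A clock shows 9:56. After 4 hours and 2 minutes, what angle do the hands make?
First find the time 4 hours and 2 minutes after 9:56.
Total minutes: 9 x 60 + 56 + 4 x 60 + 2 = 838.
838 mod 720 = 118 minutes = 1:58.
Now compute the angle at 1:58:
Hour hand: 1 x 30 + 58 x 0.5 = 59 degrees
Minute hand: 58 x 6 = 348 degrees
Difference: |59 - 348| = 289 degrees
Smaller angle: 360 - 289 = 71 degrees

Final answer: 71 degrees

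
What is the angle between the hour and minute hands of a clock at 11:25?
Hour hand position: 11 x 30 + 25 x 0.5 = 342.5 degrees
Minute hand position: 25 x 6 = 150 degrees
Difference: |342.5 - 150| = 192.5 degrees
Since 192.5 > 180, the smaller angle is 360 - 192.5 = 167.5 degrees

Final answer: 167.5 degrees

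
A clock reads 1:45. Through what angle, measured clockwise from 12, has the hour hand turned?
The hour hand moves 30 degrees per hour and 0.5 degrees per minute.
At 1:45: (1) x 30 + 45 x 0.5 = 30 + 22.5 = 52.5 degrees

Final answer: 52.5 degrees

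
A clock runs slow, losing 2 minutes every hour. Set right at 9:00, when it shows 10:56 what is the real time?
For every 60 true minutes, the faulty clock advances 58 minutes, so 1 faulty-clock minute corresponds to 60/58 true minutes.
From 9:00 to 10:56 on the faulty dial is 116 minutes.
True elapsed: 116 x 60/58 = 120 minutes = 2 hours.
True time: 9:00 + 2 hours = 11:00.

Final answer: 11:00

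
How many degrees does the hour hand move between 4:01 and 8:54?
The hour hand moves 0.5 degrees per minute.
Time elapsed: 8:54 - 4:01 = 293 minutes
Angular displacement: 293 x 0.5 = 146.5 degrees

Final answer: 146.5 degrees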